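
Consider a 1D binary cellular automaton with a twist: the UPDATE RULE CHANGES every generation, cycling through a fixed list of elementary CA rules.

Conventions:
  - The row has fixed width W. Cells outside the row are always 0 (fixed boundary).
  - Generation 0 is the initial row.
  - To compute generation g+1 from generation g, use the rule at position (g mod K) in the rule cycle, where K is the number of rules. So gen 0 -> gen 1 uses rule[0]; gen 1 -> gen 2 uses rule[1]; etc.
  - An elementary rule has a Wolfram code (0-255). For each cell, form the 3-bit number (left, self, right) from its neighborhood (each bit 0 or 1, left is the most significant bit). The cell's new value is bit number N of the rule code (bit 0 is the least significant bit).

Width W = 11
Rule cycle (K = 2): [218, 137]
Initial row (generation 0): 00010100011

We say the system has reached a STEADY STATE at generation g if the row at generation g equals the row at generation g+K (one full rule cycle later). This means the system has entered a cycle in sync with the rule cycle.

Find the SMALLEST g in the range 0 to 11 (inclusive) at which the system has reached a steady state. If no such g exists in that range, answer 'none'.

Answer: 9

Derivation:
Gen 0: 00010100011
Gen 1 (rule 218): 00100010111
Gen 2 (rule 137): 10001000110
Gen 3 (rule 218): 01010101111
Gen 4 (rule 137): 00000001110
Gen 5 (rule 218): 00000011111
Gen 6 (rule 137): 11111011110
Gen 7 (rule 218): 11111011111
Gen 8 (rule 137): 11110011110
Gen 9 (rule 218): 11111111111
Gen 10 (rule 137): 11111111110
Gen 11 (rule 218): 11111111111
Gen 12 (rule 137): 11111111110
Gen 13 (rule 218): 11111111111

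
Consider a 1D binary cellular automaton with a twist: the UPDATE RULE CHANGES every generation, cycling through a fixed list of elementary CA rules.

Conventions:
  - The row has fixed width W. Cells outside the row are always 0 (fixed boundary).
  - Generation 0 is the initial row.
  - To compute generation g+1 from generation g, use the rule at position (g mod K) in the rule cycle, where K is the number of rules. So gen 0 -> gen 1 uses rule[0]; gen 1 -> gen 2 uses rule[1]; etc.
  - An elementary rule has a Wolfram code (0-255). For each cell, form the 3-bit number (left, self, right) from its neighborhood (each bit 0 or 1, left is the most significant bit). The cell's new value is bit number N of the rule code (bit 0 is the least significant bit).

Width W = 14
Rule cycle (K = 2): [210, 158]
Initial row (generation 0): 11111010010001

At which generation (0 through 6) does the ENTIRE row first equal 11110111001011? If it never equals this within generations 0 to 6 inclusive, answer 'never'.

Answer: 2

Derivation:
Gen 0: 11111010010001
Gen 1 (rule 210): 01111001101010
Gen 2 (rule 158): 11110111001011
Gen 3 (rule 210): 01110011110001
Gen 4 (rule 158): 11101111101011
Gen 5 (rule 210): 01100111100001
Gen 6 (rule 158): 11011111010011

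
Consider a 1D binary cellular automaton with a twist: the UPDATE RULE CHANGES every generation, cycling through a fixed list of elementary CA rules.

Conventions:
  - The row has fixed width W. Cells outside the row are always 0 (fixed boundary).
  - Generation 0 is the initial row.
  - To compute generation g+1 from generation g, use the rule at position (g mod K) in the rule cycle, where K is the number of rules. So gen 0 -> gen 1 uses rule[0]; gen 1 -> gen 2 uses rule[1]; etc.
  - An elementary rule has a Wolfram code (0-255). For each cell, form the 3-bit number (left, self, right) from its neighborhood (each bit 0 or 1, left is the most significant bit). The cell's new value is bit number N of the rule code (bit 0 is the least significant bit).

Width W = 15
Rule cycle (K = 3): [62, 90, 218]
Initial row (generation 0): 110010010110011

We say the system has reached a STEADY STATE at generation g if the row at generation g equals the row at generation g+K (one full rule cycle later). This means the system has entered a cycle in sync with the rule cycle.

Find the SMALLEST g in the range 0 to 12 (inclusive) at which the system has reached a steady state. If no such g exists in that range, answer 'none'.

Gen 0: 110010010110011
Gen 1 (rule 62): 101111111101110
Gen 2 (rule 90): 001000000101011
Gen 3 (rule 218): 010100001000011
Gen 4 (rule 62): 111110011100110
Gen 5 (rule 90): 100011110111111
Gen 6 (rule 218): 010111110111111
Gen 7 (rule 62): 111100001100000
Gen 8 (rule 90): 100110011110000
Gen 9 (rule 218): 011111111111000
Gen 10 (rule 62): 110000000000100
Gen 11 (rule 90): 111000000001010
Gen 12 (rule 218): 111100000010001
Gen 13 (rule 62): 100010000111011
Gen 14 (rule 90): 010101001101011
Gen 15 (rule 218): 100000111100011

Answer: none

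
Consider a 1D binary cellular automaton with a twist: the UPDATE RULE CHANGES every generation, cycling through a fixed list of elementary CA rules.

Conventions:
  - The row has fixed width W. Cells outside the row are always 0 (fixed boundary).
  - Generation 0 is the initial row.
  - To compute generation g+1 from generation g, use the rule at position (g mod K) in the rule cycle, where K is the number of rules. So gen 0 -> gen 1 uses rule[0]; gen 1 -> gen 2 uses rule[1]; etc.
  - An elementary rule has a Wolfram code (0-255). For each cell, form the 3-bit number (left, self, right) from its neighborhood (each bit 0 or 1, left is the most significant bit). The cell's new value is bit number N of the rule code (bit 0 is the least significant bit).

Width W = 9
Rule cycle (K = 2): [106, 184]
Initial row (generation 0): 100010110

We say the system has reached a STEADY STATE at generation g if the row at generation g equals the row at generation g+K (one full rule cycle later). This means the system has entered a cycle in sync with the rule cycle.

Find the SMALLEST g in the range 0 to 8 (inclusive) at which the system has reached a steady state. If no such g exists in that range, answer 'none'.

Gen 0: 100010110
Gen 1 (rule 106): 000101110
Gen 2 (rule 184): 000011101
Gen 3 (rule 106): 000110110
Gen 4 (rule 184): 000101101
Gen 5 (rule 106): 001011110
Gen 6 (rule 184): 000111101
Gen 7 (rule 106): 001100110
Gen 8 (rule 184): 001010101
Gen 9 (rule 106): 010101010
Gen 10 (rule 184): 001010101

Answer: 8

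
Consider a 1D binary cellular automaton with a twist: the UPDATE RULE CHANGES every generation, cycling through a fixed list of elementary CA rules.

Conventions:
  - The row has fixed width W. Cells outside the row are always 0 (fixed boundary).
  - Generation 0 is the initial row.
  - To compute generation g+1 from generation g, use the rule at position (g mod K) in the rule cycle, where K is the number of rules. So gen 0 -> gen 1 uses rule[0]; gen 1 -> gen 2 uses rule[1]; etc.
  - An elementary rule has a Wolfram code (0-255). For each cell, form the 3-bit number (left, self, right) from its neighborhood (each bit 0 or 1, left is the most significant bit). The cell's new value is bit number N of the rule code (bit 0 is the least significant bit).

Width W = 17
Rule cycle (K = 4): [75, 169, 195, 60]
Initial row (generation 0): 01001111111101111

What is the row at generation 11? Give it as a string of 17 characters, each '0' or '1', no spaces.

Answer: 00110011010011010

Derivation:
Gen 0: 01001111111101111
Gen 1 (rule 75): 10011000000101001
Gen 2 (rule 169): 00010011110010000
Gen 3 (rule 195): 11100101110100111
Gen 4 (rule 60): 10010111001110100
Gen 5 (rule 75): 00100101011010001
Gen 6 (rule 169): 10000010110100100
Gen 7 (rule 195): 00111100010001001
Gen 8 (rule 60): 00100010011001101
Gen 9 (rule 75): 11001100111011100
Gen 10 (rule 169): 10001000110111001
Gen 11 (rule 195): 00110011010011010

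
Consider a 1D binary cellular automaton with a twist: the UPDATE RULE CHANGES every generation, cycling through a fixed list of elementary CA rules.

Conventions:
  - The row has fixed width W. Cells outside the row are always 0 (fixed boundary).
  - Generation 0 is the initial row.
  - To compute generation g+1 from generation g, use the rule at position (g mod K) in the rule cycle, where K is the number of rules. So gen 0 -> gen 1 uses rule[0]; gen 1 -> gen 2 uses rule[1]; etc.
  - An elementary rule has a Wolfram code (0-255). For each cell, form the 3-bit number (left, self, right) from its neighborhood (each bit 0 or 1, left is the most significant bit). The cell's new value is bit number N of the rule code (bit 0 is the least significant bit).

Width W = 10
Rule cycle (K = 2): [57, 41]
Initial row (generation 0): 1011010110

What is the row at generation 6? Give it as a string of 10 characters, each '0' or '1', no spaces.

Answer: 0010101010

Derivation:
Gen 0: 1011010110
Gen 1 (rule 57): 0110101101
Gen 2 (rule 41): 0101011010
Gen 3 (rule 57): 0010110101
Gen 4 (rule 41): 1001101010
Gen 5 (rule 57): 0101010101
Gen 6 (rule 41): 0010101010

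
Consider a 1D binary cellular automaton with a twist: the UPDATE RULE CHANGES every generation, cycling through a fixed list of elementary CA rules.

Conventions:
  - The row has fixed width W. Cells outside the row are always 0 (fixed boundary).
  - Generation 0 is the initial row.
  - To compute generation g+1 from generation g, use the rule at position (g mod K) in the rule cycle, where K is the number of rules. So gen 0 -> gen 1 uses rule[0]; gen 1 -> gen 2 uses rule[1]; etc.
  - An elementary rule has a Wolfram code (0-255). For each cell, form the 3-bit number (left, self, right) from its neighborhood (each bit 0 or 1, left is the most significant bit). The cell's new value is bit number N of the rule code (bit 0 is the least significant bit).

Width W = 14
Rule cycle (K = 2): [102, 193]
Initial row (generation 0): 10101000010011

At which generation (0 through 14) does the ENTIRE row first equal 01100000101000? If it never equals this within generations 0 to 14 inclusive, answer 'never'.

Answer: 7

Derivation:
Gen 0: 10101000010011
Gen 1 (rule 102): 11111000110101
Gen 2 (rule 193): 01111010010000
Gen 3 (rule 102): 10001110110000
Gen 4 (rule 193): 00100110010111
Gen 5 (rule 102): 01101010111001
Gen 6 (rule 193): 00100000011000
Gen 7 (rule 102): 01100000101000
Gen 8 (rule 193): 00101110000011
Gen 9 (rule 102): 01110010000101
Gen 10 (rule 193): 00110000110000
Gen 11 (rule 102): 01010001010000
Gen 12 (rule 193): 00000100000111
Gen 13 (rule 102): 00001100001001
Gen 14 (rule 193): 11100101100000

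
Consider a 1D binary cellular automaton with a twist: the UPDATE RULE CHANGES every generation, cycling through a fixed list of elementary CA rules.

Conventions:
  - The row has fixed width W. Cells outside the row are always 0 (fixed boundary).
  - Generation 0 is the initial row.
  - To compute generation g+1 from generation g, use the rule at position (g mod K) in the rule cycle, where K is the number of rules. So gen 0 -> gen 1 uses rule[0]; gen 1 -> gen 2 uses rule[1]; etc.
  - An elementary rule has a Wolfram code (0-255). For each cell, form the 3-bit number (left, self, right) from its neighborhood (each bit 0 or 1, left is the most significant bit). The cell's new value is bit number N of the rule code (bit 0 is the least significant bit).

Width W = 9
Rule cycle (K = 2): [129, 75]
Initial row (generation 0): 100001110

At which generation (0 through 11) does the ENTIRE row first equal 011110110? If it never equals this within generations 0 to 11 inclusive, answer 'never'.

Answer: never

Derivation:
Gen 0: 100001110
Gen 1 (rule 129): 001100100
Gen 2 (rule 75): 111101001
Gen 3 (rule 129): 011000000
Gen 4 (rule 75): 111011111
Gen 5 (rule 129): 010001110
Gen 6 (rule 75): 100111010
Gen 7 (rule 129): 000010000
Gen 8 (rule 75): 111100111
Gen 9 (rule 129): 011000010
Gen 10 (rule 75): 111011100
Gen 11 (rule 129): 010001001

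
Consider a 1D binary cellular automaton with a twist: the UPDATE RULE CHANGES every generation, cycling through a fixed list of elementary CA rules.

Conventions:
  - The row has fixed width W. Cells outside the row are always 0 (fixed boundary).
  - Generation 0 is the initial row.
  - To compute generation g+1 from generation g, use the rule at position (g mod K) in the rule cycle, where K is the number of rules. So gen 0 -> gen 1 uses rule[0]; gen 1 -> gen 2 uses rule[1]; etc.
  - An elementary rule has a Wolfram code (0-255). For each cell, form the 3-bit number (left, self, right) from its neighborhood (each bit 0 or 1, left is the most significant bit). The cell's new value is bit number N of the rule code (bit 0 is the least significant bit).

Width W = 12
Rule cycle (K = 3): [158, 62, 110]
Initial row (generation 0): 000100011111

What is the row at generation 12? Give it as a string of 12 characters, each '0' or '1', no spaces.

Gen 0: 000100011111
Gen 1 (rule 158): 001110111110
Gen 2 (rule 62): 011001100001
Gen 3 (rule 110): 111011100011
Gen 4 (rule 158): 110011010110
Gen 5 (rule 62): 101110111101
Gen 6 (rule 110): 111011100111
Gen 7 (rule 158): 110011011110
Gen 8 (rule 62): 101110110001
Gen 9 (rule 110): 111011110011
Gen 10 (rule 158): 110011101110
Gen 11 (rule 62): 101110011001
Gen 12 (rule 110): 111010111011

Answer: 111010111011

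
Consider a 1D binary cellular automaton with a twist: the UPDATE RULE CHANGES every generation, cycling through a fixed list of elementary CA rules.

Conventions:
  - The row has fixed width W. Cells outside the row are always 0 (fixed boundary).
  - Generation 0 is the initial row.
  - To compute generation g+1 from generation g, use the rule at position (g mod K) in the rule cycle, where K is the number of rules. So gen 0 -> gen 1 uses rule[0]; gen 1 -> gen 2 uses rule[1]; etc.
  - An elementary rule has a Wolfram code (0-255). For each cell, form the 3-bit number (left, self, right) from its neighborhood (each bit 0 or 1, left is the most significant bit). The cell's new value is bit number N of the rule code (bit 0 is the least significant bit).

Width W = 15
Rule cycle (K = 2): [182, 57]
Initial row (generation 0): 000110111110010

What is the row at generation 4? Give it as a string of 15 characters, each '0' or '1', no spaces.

Answer: 100000101010011

Derivation:
Gen 0: 000110111110010
Gen 1 (rule 182): 001001011101111
Gen 2 (rule 57): 100100110011000
Gen 3 (rule 182): 111111001100100
Gen 4 (rule 57): 100000101010011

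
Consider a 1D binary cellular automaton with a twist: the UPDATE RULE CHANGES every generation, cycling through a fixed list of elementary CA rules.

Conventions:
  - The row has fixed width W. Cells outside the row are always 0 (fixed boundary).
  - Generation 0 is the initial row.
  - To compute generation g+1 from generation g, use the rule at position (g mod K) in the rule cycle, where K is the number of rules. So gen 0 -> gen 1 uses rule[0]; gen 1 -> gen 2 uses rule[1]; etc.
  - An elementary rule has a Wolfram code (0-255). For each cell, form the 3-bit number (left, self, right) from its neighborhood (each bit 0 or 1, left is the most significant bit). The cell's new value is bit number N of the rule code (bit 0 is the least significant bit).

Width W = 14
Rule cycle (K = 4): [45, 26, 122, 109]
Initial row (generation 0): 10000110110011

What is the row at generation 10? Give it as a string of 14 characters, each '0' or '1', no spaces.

Gen 0: 10000110110011
Gen 1 (rule 45): 10110101100010
Gen 2 (rule 26): 00100001010101
Gen 3 (rule 122): 01010010101010
Gen 4 (rule 109): 01110011111110
Gen 5 (rule 45): 01000010000000
Gen 6 (rule 26): 10100101000000
Gen 7 (rule 122): 01011010100000
Gen 8 (rule 109): 01111111101111
Gen 9 (rule 45): 01000000011000
Gen 10 (rule 26): 10100000110100

Answer: 10100000110100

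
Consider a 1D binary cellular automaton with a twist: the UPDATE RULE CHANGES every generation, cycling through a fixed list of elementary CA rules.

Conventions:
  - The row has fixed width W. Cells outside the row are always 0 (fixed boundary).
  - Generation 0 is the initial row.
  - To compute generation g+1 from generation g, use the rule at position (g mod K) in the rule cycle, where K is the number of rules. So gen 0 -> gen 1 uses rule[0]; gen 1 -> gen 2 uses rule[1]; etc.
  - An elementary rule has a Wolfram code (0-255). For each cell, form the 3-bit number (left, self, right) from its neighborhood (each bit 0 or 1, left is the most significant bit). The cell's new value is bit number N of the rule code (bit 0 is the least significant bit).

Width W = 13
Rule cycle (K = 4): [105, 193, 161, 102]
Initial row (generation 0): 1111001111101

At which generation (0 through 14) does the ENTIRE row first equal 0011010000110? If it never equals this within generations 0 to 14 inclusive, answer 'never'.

Answer: 7

Derivation:
Gen 0: 1111001111101
Gen 1 (rule 105): 1001001000110
Gen 2 (rule 193): 0000000010010
Gen 3 (rule 161): 1111111000000
Gen 4 (rule 102): 0000001000000
Gen 5 (rule 105): 1111100011111
Gen 6 (rule 193): 0111101001111
Gen 7 (rule 161): 0011010000110
Gen 8 (rule 102): 0101110001010
Gen 9 (rule 105): 0011010100100
Gen 10 (rule 193): 1001000000001
Gen 11 (rule 161): 0000011111100
Gen 12 (rule 102): 0000100000100
Gen 13 (rule 105): 1110001110001
Gen 14 (rule 193): 0110100110100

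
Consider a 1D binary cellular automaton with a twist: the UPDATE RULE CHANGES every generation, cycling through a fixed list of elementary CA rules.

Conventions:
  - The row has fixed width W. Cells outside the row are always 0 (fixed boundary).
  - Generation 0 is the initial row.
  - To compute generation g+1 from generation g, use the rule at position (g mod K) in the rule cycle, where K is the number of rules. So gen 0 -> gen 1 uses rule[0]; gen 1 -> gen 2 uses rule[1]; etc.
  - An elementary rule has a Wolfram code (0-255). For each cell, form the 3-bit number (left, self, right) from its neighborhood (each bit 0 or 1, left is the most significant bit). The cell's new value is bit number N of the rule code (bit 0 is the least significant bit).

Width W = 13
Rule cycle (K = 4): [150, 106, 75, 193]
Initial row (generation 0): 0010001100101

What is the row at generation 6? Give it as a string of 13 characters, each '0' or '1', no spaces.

Gen 0: 0010001100101
Gen 1 (rule 150): 0111010011101
Gen 2 (rule 106): 1101100110110
Gen 3 (rule 75): 1101101110110
Gen 4 (rule 193): 0100100110010
Gen 5 (rule 150): 1111111001111
Gen 6 (rule 106): 1000001011001

Answer: 1000001011001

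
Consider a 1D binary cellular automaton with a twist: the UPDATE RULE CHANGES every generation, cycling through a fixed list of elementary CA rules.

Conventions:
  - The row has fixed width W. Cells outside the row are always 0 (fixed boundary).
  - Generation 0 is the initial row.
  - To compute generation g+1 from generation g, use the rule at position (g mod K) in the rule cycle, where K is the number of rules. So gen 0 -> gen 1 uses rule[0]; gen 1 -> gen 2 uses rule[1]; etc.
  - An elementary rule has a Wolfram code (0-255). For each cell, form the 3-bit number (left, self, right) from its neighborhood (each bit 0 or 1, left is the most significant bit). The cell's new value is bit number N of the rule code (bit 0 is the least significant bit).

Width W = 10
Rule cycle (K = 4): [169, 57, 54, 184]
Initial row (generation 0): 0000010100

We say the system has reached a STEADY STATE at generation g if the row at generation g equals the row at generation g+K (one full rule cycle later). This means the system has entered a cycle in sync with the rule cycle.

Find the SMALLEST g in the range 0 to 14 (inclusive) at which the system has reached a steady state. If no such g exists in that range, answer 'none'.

Gen 0: 0000010100
Gen 1 (rule 169): 1111001001
Gen 2 (rule 57): 1000100100
Gen 3 (rule 54): 1101111110
Gen 4 (rule 184): 1011111101
Gen 5 (rule 169): 0111111010
Gen 6 (rule 57): 0100000101
Gen 7 (rule 54): 1110001111
Gen 8 (rule 184): 1101001110
Gen 9 (rule 169): 1010001100
Gen 10 (rule 57): 0101101011
Gen 11 (rule 54): 1110011100
Gen 12 (rule 184): 1101011010
Gen 13 (rule 169): 1010110100
Gen 14 (rule 57): 0101101011
Gen 15 (rule 54): 1110011100
Gen 16 (rule 184): 1101011010
Gen 17 (rule 169): 1010110100
Gen 18 (rule 57): 0101101011

Answer: 10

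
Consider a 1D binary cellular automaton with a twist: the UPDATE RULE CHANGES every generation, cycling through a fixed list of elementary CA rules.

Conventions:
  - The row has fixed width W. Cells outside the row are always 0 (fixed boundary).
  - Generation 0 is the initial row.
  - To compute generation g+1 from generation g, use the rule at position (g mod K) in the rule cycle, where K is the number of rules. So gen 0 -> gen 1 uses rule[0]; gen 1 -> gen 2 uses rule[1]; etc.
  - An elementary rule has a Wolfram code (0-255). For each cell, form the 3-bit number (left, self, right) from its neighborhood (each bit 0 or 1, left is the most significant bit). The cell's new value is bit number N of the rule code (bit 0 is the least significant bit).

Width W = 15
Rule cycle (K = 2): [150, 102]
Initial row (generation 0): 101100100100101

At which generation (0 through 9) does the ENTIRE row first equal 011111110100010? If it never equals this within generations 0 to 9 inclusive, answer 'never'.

Answer: 7

Derivation:
Gen 0: 101100100100101
Gen 1 (rule 150): 100011111111101
Gen 2 (rule 102): 100100000000111
Gen 3 (rule 150): 111110000001010
Gen 4 (rule 102): 000010000011110
Gen 5 (rule 150): 000111000101101
Gen 6 (rule 102): 001001001110111
Gen 7 (rule 150): 011111110100010
Gen 8 (rule 102): 100000011100110
Gen 9 (rule 150): 110000101011001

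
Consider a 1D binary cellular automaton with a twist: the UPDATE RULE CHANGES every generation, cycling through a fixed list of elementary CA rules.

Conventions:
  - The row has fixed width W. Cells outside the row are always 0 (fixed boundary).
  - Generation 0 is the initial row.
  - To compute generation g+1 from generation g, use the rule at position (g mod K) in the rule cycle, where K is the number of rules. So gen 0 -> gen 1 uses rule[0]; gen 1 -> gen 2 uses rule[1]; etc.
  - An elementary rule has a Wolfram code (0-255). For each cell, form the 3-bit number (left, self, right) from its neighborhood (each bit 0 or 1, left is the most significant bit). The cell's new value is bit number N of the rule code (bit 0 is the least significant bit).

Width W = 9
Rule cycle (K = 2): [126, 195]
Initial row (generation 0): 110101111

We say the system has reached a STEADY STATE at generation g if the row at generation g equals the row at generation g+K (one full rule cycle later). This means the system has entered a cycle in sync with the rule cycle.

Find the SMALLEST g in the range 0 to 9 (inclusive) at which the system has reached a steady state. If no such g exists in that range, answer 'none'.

Gen 0: 110101111
Gen 1 (rule 126): 111111001
Gen 2 (rule 195): 011111010
Gen 3 (rule 126): 110001111
Gen 4 (rule 195): 010110111
Gen 5 (rule 126): 111111101
Gen 6 (rule 195): 011111100
Gen 7 (rule 126): 110000110
Gen 8 (rule 195): 010111010
Gen 9 (rule 126): 111101111
Gen 10 (rule 195): 011100111
Gen 11 (rule 126): 110111101

Answer: none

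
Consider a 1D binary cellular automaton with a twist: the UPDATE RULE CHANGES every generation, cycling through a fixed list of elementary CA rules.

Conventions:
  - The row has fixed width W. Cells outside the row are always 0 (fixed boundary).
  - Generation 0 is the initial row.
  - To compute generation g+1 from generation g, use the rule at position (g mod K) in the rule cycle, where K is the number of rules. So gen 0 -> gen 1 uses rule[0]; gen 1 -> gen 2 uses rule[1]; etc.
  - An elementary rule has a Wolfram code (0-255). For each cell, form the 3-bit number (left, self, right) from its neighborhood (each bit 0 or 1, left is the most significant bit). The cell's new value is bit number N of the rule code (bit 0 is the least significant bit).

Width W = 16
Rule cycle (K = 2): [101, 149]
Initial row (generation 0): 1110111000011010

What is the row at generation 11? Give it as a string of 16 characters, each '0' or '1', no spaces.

Gen 0: 1110111000011010
Gen 1 (rule 101): 0011001011001110
Gen 2 (rule 149): 1000101000100101
Gen 3 (rule 101): 1010111010100111
Gen 4 (rule 149): 1010010010110010
Gen 5 (rule 101): 1110010011010010
Gen 6 (rule 149): 0101011000011011
Gen 7 (rule 101): 0111101011001101
Gen 8 (rule 149): 0011001000100001
Gen 9 (rule 101): 1001001010101101
Gen 10 (rule 149): 1101101010100001
Gen 11 (rule 101): 0110111111101101

Answer: 0110111111101101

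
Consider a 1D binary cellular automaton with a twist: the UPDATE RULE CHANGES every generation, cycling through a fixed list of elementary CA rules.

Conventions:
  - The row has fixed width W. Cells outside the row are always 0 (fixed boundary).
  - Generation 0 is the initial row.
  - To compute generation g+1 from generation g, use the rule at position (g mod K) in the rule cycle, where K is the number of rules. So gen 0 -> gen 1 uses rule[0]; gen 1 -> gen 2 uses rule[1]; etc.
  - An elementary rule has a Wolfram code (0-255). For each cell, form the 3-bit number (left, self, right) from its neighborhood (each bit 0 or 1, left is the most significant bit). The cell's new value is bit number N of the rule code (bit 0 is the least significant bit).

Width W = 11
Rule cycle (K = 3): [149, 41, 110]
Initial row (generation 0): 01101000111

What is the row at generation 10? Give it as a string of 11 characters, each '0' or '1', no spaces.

Answer: 11100101111

Derivation:
Gen 0: 01101000111
Gen 1 (rule 149): 00001110010
Gen 2 (rule 41): 11101000000
Gen 3 (rule 110): 10111000000
Gen 4 (rule 149): 10010111111
Gen 5 (rule 41): 00001100000
Gen 6 (rule 110): 00011100000
Gen 7 (rule 149): 11001011111
Gen 8 (rule 41): 10000110000
Gen 9 (rule 110): 10001110000
Gen 10 (rule 149): 11100101111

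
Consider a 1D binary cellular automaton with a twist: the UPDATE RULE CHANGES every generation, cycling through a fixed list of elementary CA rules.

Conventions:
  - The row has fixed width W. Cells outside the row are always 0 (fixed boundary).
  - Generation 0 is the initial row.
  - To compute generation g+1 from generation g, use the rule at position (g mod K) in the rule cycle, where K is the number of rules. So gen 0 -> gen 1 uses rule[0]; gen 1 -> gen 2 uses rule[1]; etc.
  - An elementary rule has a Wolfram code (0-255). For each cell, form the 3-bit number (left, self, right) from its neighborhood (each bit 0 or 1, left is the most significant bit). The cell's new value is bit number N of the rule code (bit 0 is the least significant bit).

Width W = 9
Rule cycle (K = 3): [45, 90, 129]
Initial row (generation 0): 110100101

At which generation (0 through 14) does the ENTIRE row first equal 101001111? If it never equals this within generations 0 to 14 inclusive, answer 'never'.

Answer: 10

Derivation:
Gen 0: 110100101
Gen 1 (rule 45): 101100111
Gen 2 (rule 90): 001111101
Gen 3 (rule 129): 100111000
Gen 4 (rule 45): 100100011
Gen 5 (rule 90): 011010111
Gen 6 (rule 129): 000000010
Gen 7 (rule 45): 111111010
Gen 8 (rule 90): 100001001
Gen 9 (rule 129): 001100000
Gen 10 (rule 45): 101001111
Gen 11 (rule 90): 000111001
Gen 12 (rule 129): 110010000
Gen 13 (rule 45): 100010111
Gen 14 (rule 90): 010100101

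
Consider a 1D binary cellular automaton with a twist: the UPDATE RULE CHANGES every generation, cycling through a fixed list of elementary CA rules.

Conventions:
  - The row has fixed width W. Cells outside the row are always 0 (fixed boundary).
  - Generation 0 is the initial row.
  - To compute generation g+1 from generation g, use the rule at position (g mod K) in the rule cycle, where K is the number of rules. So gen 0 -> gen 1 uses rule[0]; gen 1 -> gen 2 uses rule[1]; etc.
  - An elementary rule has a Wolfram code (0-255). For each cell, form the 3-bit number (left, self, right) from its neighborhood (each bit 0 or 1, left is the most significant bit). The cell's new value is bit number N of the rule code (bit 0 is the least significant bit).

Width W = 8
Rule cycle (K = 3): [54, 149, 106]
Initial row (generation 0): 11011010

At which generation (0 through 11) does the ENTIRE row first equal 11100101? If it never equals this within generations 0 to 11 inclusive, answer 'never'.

Answer: 5

Derivation:
Gen 0: 11011010
Gen 1 (rule 54): 00100111
Gen 2 (rule 149): 10110010
Gen 3 (rule 106): 01110100
Gen 4 (rule 54): 10001110
Gen 5 (rule 149): 11100101
Gen 6 (rule 106): 10101010
Gen 7 (rule 54): 11111111
Gen 8 (rule 149): 01111110
Gen 9 (rule 106): 11000010
Gen 10 (rule 54): 00100111
Gen 11 (rule 149): 10110010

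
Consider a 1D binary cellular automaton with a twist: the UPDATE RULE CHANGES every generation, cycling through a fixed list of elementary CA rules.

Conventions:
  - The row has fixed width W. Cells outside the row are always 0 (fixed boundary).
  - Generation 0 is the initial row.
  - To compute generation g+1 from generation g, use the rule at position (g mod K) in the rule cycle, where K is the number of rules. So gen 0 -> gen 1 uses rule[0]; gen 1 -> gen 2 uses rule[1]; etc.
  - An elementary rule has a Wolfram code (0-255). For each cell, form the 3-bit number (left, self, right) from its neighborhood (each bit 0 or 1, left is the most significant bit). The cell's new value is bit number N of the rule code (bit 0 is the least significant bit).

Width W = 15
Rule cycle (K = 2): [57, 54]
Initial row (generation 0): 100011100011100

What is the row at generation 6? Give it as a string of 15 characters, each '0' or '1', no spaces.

Answer: 110010010011100

Derivation:
Gen 0: 100011100011100
Gen 1 (rule 57): 011010011010011
Gen 2 (rule 54): 100111100111100
Gen 3 (rule 57): 010100010100011
Gen 4 (rule 54): 111110111110100
Gen 5 (rule 57): 100001100001011
Gen 6 (rule 54): 110010010011100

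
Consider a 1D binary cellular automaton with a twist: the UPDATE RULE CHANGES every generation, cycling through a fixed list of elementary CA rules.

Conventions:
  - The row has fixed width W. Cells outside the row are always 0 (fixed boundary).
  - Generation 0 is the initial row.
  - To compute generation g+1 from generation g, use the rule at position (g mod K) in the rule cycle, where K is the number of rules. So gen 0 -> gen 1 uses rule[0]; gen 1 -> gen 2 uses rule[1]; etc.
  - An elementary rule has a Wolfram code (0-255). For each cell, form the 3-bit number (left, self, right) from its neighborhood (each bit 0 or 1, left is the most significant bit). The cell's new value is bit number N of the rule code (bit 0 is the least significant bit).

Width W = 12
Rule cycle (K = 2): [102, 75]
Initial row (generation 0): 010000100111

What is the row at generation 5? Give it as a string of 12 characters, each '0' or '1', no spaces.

Answer: 001101010010

Derivation:
Gen 0: 010000100111
Gen 1 (rule 102): 110001101001
Gen 2 (rule 75): 110111100010
Gen 3 (rule 102): 011000100110
Gen 4 (rule 75): 111011001110
Gen 5 (rule 102): 001101010010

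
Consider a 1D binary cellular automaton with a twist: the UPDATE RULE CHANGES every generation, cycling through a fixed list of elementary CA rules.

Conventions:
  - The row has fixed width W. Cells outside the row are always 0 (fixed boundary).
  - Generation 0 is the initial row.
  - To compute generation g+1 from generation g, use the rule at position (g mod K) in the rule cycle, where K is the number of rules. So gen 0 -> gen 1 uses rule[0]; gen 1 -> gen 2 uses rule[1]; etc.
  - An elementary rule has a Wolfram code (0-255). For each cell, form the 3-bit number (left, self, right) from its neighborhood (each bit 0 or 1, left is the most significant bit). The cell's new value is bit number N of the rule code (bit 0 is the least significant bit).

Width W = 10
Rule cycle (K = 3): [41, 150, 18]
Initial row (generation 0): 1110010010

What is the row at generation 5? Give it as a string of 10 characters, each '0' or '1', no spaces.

Gen 0: 1110010010
Gen 1 (rule 41): 1000000000
Gen 2 (rule 150): 1100000000
Gen 3 (rule 18): 0010000000
Gen 4 (rule 41): 1000111111
Gen 5 (rule 150): 1101011110

Answer: 1101011110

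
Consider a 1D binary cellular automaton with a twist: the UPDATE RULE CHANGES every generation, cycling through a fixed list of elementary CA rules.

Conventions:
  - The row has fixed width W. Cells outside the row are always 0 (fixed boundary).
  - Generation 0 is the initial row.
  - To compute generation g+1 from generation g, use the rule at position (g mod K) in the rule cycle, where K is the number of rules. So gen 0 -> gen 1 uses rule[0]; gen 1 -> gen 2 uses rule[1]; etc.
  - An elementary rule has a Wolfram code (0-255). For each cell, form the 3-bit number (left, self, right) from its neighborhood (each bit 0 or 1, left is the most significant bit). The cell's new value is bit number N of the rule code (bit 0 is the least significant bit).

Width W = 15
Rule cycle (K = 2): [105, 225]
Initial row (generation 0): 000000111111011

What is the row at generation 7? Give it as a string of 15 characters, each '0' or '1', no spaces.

Gen 0: 000000111111011
Gen 1 (rule 105): 111110100001111
Gen 2 (rule 225): 011111001100111
Gen 3 (rule 105): 010001001100101
Gen 4 (rule 225): 000100000100010
Gen 5 (rule 105): 110001110001000
Gen 6 (rule 225): 010100110100011
Gen 7 (rule 105): 001000111001011

Answer: 001000111001011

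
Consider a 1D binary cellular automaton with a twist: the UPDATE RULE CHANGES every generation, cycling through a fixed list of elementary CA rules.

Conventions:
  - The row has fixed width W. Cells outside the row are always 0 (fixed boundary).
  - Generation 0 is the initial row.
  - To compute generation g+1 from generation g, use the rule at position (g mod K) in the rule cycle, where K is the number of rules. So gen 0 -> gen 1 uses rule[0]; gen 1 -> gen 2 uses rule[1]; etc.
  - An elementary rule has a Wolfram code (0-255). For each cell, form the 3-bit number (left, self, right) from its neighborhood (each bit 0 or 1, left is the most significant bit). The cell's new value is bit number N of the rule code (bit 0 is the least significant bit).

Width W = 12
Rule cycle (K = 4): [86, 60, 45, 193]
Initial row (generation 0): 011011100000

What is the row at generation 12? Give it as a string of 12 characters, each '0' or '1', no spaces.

Gen 0: 011011100000
Gen 1 (rule 86): 101000110000
Gen 2 (rule 60): 111100101000
Gen 3 (rule 45): 100000111011
Gen 4 (rule 193): 001110011001
Gen 5 (rule 86): 010011101111
Gen 6 (rule 60): 011010011000
Gen 7 (rule 45): 010110010011
Gen 8 (rule 193): 000010000001
Gen 9 (rule 86): 000111000011
Gen 10 (rule 60): 000100100010
Gen 11 (rule 45): 110100101010
Gen 12 (rule 193): 010000000000

Answer: 010000000000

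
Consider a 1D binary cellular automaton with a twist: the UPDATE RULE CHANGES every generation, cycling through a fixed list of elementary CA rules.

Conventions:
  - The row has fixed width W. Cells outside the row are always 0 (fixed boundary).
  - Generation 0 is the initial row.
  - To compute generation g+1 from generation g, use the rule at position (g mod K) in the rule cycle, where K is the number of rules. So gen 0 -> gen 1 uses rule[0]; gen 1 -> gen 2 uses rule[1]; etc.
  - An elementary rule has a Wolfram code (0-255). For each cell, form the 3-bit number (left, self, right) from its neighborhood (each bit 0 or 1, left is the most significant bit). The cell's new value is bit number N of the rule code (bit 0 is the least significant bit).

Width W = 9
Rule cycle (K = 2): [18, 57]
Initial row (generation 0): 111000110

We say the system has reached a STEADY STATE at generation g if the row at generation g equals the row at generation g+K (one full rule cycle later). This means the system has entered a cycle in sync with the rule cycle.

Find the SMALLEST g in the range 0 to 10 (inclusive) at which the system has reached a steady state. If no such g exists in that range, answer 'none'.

Gen 0: 111000110
Gen 1 (rule 18): 000101001
Gen 2 (rule 57): 110010100
Gen 3 (rule 18): 001100010
Gen 4 (rule 57): 101011001
Gen 5 (rule 18): 000000110
Gen 6 (rule 57): 111110101
Gen 7 (rule 18): 000000000
Gen 8 (rule 57): 111111111
Gen 9 (rule 18): 000000000
Gen 10 (rule 57): 111111111
Gen 11 (rule 18): 000000000
Gen 12 (rule 57): 111111111

Answer: 7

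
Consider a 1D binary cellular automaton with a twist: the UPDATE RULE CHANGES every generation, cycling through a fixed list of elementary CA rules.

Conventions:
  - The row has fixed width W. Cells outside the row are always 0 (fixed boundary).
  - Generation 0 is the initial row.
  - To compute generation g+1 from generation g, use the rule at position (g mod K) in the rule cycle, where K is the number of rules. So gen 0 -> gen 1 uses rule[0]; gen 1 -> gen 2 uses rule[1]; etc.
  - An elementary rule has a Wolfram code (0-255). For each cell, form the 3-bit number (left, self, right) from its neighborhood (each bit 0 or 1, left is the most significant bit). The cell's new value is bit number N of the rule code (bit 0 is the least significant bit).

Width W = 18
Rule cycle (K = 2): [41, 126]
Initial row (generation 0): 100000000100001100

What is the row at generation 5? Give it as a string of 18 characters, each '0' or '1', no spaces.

Answer: 100000000000011111

Derivation:
Gen 0: 100000000100001100
Gen 1 (rule 41): 001111110001101001
Gen 2 (rule 126): 011000011011111111
Gen 3 (rule 41): 010011010110000000
Gen 4 (rule 126): 111111111111000000
Gen 5 (rule 41): 100000000000011111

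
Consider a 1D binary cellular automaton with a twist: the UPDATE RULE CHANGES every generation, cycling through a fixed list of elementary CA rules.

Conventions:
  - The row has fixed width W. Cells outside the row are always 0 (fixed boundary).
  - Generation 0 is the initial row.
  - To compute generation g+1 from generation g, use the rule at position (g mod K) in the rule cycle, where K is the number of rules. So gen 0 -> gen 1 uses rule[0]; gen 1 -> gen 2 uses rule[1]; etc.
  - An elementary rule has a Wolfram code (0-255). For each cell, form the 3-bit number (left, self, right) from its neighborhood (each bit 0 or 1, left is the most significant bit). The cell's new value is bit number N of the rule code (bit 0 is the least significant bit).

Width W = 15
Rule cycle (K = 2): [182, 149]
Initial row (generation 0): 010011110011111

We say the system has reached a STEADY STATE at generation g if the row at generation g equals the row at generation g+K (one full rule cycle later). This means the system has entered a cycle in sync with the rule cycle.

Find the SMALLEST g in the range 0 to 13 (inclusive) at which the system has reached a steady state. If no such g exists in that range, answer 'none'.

Answer: none

Derivation:
Gen 0: 010011110011111
Gen 1 (rule 182): 111101101101110
Gen 2 (rule 149): 011000000000101
Gen 3 (rule 182): 100100000001111
Gen 4 (rule 149): 110111111100110
Gen 5 (rule 182): 001011111011001
Gen 6 (rule 149): 101001110000101
Gen 7 (rule 182): 111110101001111
Gen 8 (rule 149): 011100101100110
Gen 9 (rule 182): 101011110011001
Gen 10 (rule 149): 101001101000101
Gen 11 (rule 182): 111110011101111
Gen 12 (rule 149): 011101001000110
Gen 13 (rule 182): 101011111101001
Gen 14 (rule 149): 101001111001101
Gen 15 (rule 182): 111110110110011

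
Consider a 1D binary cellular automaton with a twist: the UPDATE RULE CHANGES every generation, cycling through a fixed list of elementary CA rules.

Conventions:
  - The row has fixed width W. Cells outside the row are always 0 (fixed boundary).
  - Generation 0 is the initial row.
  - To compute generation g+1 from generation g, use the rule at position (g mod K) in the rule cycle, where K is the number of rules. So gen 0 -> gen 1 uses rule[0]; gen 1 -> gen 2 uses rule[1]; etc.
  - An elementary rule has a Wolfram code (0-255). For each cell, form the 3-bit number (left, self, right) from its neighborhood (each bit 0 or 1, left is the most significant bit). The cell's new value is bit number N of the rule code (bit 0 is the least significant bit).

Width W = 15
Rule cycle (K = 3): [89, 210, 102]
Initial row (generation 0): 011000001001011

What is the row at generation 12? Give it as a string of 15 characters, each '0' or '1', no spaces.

Gen 0: 011000001001011
Gen 1 (rule 89): 011111100100011
Gen 2 (rule 210): 101111111010101
Gen 3 (rule 102): 110000001111111
Gen 4 (rule 89): 111111101000001
Gen 5 (rule 210): 011111100100010
Gen 6 (rule 102): 100000101100110
Gen 7 (rule 89): 011110001110111
Gen 8 (rule 210): 101111010110011
Gen 9 (rule 102): 110001111010101
Gen 10 (rule 89): 111101001000000
Gen 11 (rule 210): 011100110100000
Gen 12 (rule 102): 100101011100000

Answer: 100101011100000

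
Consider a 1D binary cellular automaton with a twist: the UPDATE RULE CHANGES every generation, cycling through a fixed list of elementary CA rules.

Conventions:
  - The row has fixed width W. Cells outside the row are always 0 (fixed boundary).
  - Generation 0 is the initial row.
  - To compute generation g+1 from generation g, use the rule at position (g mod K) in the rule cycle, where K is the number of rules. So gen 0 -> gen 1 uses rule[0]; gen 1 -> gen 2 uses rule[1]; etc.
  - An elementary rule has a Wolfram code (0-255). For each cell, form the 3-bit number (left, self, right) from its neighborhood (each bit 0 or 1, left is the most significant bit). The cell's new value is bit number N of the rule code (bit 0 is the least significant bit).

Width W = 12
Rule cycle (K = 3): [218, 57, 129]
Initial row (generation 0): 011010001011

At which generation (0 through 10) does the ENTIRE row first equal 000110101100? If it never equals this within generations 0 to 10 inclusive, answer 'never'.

Gen 0: 011010001011
Gen 1 (rule 218): 111001010011
Gen 2 (rule 57): 100100101010
Gen 3 (rule 129): 000000000000
Gen 4 (rule 218): 000000000000
Gen 5 (rule 57): 111111111111
Gen 6 (rule 129): 011111111110
Gen 7 (rule 218): 111111111111
Gen 8 (rule 57): 100000000000
Gen 9 (rule 129): 001111111111
Gen 10 (rule 218): 011111111111

Answer: never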